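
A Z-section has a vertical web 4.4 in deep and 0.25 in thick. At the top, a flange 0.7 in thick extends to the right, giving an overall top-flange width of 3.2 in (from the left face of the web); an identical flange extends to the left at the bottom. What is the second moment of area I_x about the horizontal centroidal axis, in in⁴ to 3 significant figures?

I_x ≈ 16.1 in⁴

Split into non-overlapping primitives; take the origin at the lower-left of the bounding box.
Web: 0.25 × 4.4, A = 1.1 in², y = 2.2 in, Ī = 1.7747 in⁴.
Top flange (beyond web): 2.95 × 0.7, A = 2.065 in², y = 4.05 in, Ī = 0.084321 in⁴.
Bottom flange (beyond web): 2.95 × 0.7, A = 2.065 in², y = 0.35 in, Ī = 0.084321 in⁴.
Centroid: ȳ = ΣA·y / ΣA = 2.2 in.
Transfer each piece to the horizontal centroidal axis using Ī + A·d² with d = y − 2.2:
  web: d = 0 in → contributes +1.7747 in⁴
  top flange (beyond web): d = 1.85 in → contributes +7.1518 in⁴
  bottom flange (beyond web): d = -1.85 in → contributes +7.1518 in⁴
Total I = 16.078 in⁴.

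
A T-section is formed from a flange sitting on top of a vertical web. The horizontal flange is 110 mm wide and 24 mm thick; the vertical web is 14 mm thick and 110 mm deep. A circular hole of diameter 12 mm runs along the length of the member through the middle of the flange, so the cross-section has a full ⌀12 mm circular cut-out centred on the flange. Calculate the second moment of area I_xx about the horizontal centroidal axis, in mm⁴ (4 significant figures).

I_xx ≈ 5.974 × 10⁶ mm⁴

Decompose the section into non-overlapping parts with the origin at the bottom-left of its bounding rectangle.
Flange: 110 × 24, A = 2 640 mm², y = 122 mm, Ī = 126 720 mm⁴.
Web: 14 × 110, A = 1 540 mm², y = 55 mm, Ī = 1 552 833 mm⁴.
Hole (subtracted): ⌀12, A = 113.097 mm², y = 122 mm, Ī = 1017.88 mm⁴.
Centroid: ȳ = ΣA·y / ΣA = 96.6293 mm.
Transfer each piece to the horizontal centroidal axis using Ī + A·d² with d = y − 96.6293:
  flange: d = 25.3707 mm → contributes +1 826 010 mm⁴
  web: d = -41.6293 mm → contributes +4 221 656 mm⁴
  hole: d = 25.3707 mm → contributes −73815.3 mm⁴
Total I = 5 973 851 mm⁴.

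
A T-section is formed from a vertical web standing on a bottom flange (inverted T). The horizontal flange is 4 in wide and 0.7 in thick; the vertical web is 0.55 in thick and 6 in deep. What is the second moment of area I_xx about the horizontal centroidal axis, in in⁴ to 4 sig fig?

Break the section into simple shapes (no overlaps), measuring from the bottom-left corner of the bounding box.
Flange: 4 × 0.7, A = 2.8 in², y = 0.35 in, Ī = 0.114333 in⁴.
Web: 0.55 × 6, A = 3.3 in², y = 3.7 in, Ī = 9.9 in⁴.
Centroid: ȳ = ΣA·y / ΣA = 2.1623 in.
Transfer each piece to the horizontal centroidal axis using Ī + A·d² with d = y − 2.1623:
  flange: d = -1.8123 in → contributes +9.31069 in⁴
  web: d = 1.5377 in → contributes +17.703 in⁴
Total I = 27.0137 in⁴.

I_xx ≈ 27.01 in⁴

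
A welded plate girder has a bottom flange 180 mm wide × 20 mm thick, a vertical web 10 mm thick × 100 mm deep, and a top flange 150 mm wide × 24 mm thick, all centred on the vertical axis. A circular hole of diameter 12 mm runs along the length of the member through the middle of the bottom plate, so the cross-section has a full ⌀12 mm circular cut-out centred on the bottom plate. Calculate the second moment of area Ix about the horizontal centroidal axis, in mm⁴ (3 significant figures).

Ix ≈ 2.75 × 10⁷ mm⁴

Break the section into simple shapes (no overlaps), measuring from the bottom-left corner of the bounding box.
Bottom plate: 180 × 20, A = 3 600 mm², y = 10 mm, Ī = 120 000 mm⁴.
Web plate: 10 × 100, A = 1 000 mm², y = 70 mm, Ī = 833 333 mm⁴.
Top plate: 150 × 24, A = 3 600 mm², y = 132 mm, Ī = 172 800 mm⁴.
Hole (subtracted): ⌀12, A = 113.1 mm², y = 10 mm, Ī = 1017.9 mm⁴.
Centroid: ȳ = ΣA·y / ΣA = 71.729 mm.
Transfer each piece to the horizontal centroidal axis using Ī + A·d² with d = y − 71.729:
  bottom plate: d = -61.729 mm → contributes +13 837 887 mm⁴
  web plate: d = -1.7294 mm → contributes +836 324 mm⁴
  top plate: d = 60.271 mm → contributes +13 249 944 mm⁴
  hole: d = -61.729 mm → contributes −431 978 mm⁴
Total I = 27 492 177 mm⁴.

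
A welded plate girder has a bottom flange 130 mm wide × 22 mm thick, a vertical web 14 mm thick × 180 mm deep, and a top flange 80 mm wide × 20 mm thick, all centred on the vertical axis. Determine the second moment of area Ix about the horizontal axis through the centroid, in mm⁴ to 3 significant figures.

Split into non-overlapping primitives; take the origin at the lower-left of the bounding box.
Bottom plate: 130 × 22, A = 2 860 mm², y = 11 mm, Ī = 115 353 mm⁴.
Web plate: 14 × 180, A = 2 520 mm², y = 112 mm, Ī = 6 804 000 mm⁴.
Top plate: 80 × 20, A = 1 600 mm², y = 212 mm, Ī = 53 333 mm⁴.
Centroid: ȳ = ΣA·y / ΣA = 93.539 mm.
Transfer each piece to the horizontal axis through the centroid using Ī + A·d² with d = y − 93.539:
  bottom plate: d = -82.539 mm → contributes +19 599 487 mm⁴
  web plate: d = 18.461 mm → contributes +7 662 867 mm⁴
  top plate: d = 118.46 mm → contributes +22 506 268 mm⁴
Total I = 49 768 621 mm⁴.

Ix ≈ 4.98 × 10⁷ mm⁴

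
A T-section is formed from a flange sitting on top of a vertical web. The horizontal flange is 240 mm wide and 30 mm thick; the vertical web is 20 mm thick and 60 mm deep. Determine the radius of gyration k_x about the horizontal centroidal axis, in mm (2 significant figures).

Decompose the section into non-overlapping parts with the origin at the bottom-left of its bounding rectangle.
Flange: 240 × 30, A = 7 200 mm², y = 75 mm, Ī = 540 000 mm⁴.
Web: 20 × 60, A = 1 200 mm², y = 30 mm, Ī = 360 000 mm⁴.
Centroid: ȳ = ΣA·y / ΣA = 68.57 mm.
Transfer each piece to the horizontal centroidal axis using Ī + A·d² with d = y − 68.57:
  flange: d = 6.429 mm → contributes +837 551 mm⁴
  web: d = -38.57 mm → contributes +2 145 306 mm⁴
Total I = 2 982 857 mm⁴.
Radius of gyration: k = √(I/A) = √(2 982 857 / 8 400) = 18.84 mm.

k_x ≈ 19 mm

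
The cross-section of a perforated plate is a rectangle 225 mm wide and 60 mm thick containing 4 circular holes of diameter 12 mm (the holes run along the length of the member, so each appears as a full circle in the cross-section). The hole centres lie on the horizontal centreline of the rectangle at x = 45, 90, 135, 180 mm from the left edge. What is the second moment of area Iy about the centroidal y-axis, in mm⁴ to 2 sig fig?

Treat the section as a set of non-overlapping primitives; coordinates are from the bounding-box lower-left.
Plate: 225 × 60, A = 13 500 mm², x = 112.5 mm, Ī = 56 953 125 mm⁴.
Hole 1 (subtracted): ⌀12, A = 113.1 mm², x = 45 mm, Ī = 1 018 mm⁴.
Hole 2 (subtracted): ⌀12, A = 113.1 mm², x = 90 mm, Ī = 1 018 mm⁴.
Hole 3 (subtracted): ⌀12, A = 113.1 mm², x = 135 mm, Ī = 1 018 mm⁴.
Hole 4 (subtracted): ⌀12, A = 113.1 mm², x = 180 mm, Ī = 1 018 mm⁴.
By symmetry the centroid is at mid-width, x̄ = 112.5 mm.
Transfer each piece to the centroidal y-axis using Ī + A·d² with d = x − 112.5:
  plate: d = 0 mm → contributes +56 953 125 mm⁴
  hole 1: d = -67.5 mm → contributes −516 318 mm⁴
  hole 2: d = -22.5 mm → contributes −58 273 mm⁴
  hole 3: d = 22.5 mm → contributes −58 273 mm⁴
  hole 4: d = 67.5 mm → contributes −516 318 mm⁴
Total I = 55 803 943 mm⁴.

Iy ≈ 5.6 × 10⁷ mm⁴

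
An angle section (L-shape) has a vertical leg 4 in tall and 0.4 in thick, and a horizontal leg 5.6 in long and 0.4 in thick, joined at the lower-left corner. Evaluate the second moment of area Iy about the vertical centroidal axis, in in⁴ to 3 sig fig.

Split into non-overlapping primitives; take the origin at the lower-left of the bounding box.
Vertical leg: 0.4 × 4, A = 1.6 in², x = 0.2 in, Ī = 0.021333 in⁴.
Horizontal leg (remainder): 5.2 × 0.4, A = 2.08 in², x = 3 in, Ī = 4.6869 in⁴.
Centroid: x̄ = ΣA·x / ΣA = 1.7826 in.
Transfer each piece to the vertical centroidal axis using Ī + A·d² with d = x − 1.7826:
  vertical leg: d = -1.5826 in → contributes +4.0288 in⁴
  horizontal leg (remainder): d = 1.2174 in → contributes +7.7696 in⁴
Total I = 11.798 in⁴.

Iy ≈ 11.8 in⁴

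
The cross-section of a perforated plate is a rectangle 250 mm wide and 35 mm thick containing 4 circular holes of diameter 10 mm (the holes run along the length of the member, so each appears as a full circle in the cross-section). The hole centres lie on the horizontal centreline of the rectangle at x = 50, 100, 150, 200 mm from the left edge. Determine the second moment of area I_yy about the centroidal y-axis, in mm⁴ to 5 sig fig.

Break the section into simple shapes (no overlaps), measuring from the bottom-left corner of the bounding box.
Plate: 250 × 35, A = 8 750 mm², x = 125 mm, Ī = 45 572 917 mm⁴.
Hole 1 (subtracted): ⌀10, A = 78.53982 mm², x = 50 mm, Ī = 490.8739 mm⁴.
Hole 2 (subtracted): ⌀10, A = 78.53982 mm², x = 100 mm, Ī = 490.8739 mm⁴.
Hole 3 (subtracted): ⌀10, A = 78.53982 mm², x = 150 mm, Ī = 490.8739 mm⁴.
Hole 4 (subtracted): ⌀10, A = 78.53982 mm², x = 200 mm, Ī = 490.8739 mm⁴.
By symmetry the centroid is at mid-width, x̄ = 125 mm.
Transfer each piece to the centroidal y-axis using Ī + A·d² with d = x − 125:
  plate: d = 0 mm → contributes +45 572 917 mm⁴
  hole 1: d = -75 mm → contributes −442277.3 mm⁴
  hole 2: d = -25 mm → contributes −49578.26 mm⁴
  hole 3: d = 25 mm → contributes −49578.26 mm⁴
  hole 4: d = 75 mm → contributes −442277.3 mm⁴
Total I = 44 589 205 mm⁴.

I_yy ≈ 4.4589 × 10⁷ mm⁴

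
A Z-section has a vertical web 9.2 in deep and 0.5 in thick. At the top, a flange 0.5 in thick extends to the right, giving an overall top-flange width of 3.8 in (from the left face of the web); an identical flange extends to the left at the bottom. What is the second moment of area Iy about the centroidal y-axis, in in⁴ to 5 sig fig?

Iy ≈ 15.004 in⁴

Treat the section as a set of non-overlapping primitives; coordinates are from the bounding-box lower-left.
Web: 0.5 × 9.2, A = 4.6 in², x = 3.55 in, Ī = 0.09583333 in⁴.
Top flange (beyond web): 3.3 × 0.5, A = 1.65 in², x = 5.45 in, Ī = 1.497375 in⁴.
Bottom flange (beyond web): 3.3 × 0.5, A = 1.65 in², x = 1.65 in, Ī = 1.497375 in⁴.
Centroid: x̄ = ΣA·x / ΣA = 3.55 in.
Transfer each piece to the centroidal y-axis using Ī + A·d² with d = x − 3.55:
  web: d = 0 in → contributes +0.09583333 in⁴
  top flange (beyond web): d = 1.9 in → contributes +7.453875 in⁴
  bottom flange (beyond web): d = -1.9 in → contributes +7.453875 in⁴
Total I = 15.00358 in⁴.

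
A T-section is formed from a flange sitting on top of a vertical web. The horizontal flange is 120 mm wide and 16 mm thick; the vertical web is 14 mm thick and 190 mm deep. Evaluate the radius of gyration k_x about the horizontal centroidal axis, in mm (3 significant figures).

k_x ≈ 65.9 mm

Treat the section as a set of non-overlapping primitives; coordinates are from the bounding-box lower-left.
Flange: 120 × 16, A = 1 920 mm², y = 198 mm, Ī = 40 960 mm⁴.
Web: 14 × 190, A = 2 660 mm², y = 95 mm, Ī = 8 002 167 mm⁴.
Centroid: ȳ = ΣA·y / ΣA = 138.18 mm.
Transfer each piece to the horizontal centroidal axis using Ī + A·d² with d = y − 138.18:
  flange: d = 59.821 mm → contributes +6 911 771 mm⁴
  web: d = -43.179 mm → contributes +12 961 549 mm⁴
Total I = 19 873 320 mm⁴.
Radius of gyration: k = √(I/A) = √(19 873 320 / 4 580) = 65.872 mm.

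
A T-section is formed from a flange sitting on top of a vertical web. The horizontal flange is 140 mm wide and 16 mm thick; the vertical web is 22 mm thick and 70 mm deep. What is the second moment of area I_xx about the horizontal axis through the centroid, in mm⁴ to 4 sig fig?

Break the section into simple shapes (no overlaps), measuring from the bottom-left corner of the bounding box.
Flange: 140 × 16, A = 2 240 mm², y = 78 mm, Ī = 47786.7 mm⁴.
Web: 22 × 70, A = 1 540 mm², y = 35 mm, Ī = 628 833 mm⁴.
Centroid: ȳ = ΣA·y / ΣA = 60.4815 mm.
Transfer each piece to the horizontal axis through the centroid using Ī + A·d² with d = y − 60.4815:
  flange: d = 17.5185 mm → contributes +735 239 mm⁴
  web: d = -25.4815 mm → contributes +1 628 764 mm⁴
Total I = 2 364 004 mm⁴.

I_xx ≈ 2.364 × 10⁶ mm⁴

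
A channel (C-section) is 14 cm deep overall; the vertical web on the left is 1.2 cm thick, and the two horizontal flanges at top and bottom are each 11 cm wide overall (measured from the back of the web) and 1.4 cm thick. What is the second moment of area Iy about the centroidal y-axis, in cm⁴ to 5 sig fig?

Treat the section as a set of non-overlapping primitives; coordinates are from the bounding-box lower-left.
Web: 1.2 × 14, A = 16.8 cm², x = 0.6 cm, Ī = 2.016 cm⁴.
Top flange (beyond web): 9.8 × 1.4, A = 13.72 cm², x = 6.1 cm, Ī = 109.8057 cm⁴.
Bottom flange (beyond web): 9.8 × 1.4, A = 13.72 cm², x = 6.1 cm, Ī = 109.8057 cm⁴.
Centroid: x̄ = ΣA·x / ΣA = 4.011392 cm.
Transfer each piece to the centroidal y-axis using Ī + A·d² with d = x − 4.011392:
  web: d = -3.411392 cm → contributes +197.5276 cm⁴
  top flange (beyond web): d = 2.088608 cm → contributes +169.6562 cm⁴
  bottom flange (beyond web): d = 2.088608 cm → contributes +169.6562 cm⁴
Total I = 536.8401 cm⁴.

Iy ≈ 536.84 cm⁴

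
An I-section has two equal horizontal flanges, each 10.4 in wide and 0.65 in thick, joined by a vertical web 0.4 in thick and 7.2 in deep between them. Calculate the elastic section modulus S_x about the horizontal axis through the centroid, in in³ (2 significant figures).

Decompose the section into non-overlapping parts with the origin at the bottom-left of its bounding rectangle.
Bottom flange: 10.4 × 0.65, A = 6.76 in², y = 0.325 in, Ī = 0.238 in⁴.
Web: 0.4 × 7.2, A = 2.88 in², y = 4.25 in, Ī = 12.44 in⁴.
Top flange: 10.4 × 0.65, A = 6.76 in², y = 8.175 in, Ī = 0.238 in⁴.
By symmetry the centroid is at mid-height, ȳ = 4.25 in.
Transfer each piece to the horizontal axis through the centroid using Ī + A·d² with d = y − 4.25:
  bottom flange: d = -3.925 in → contributes +104.4 in⁴
  web: d = 0 in → contributes +12.44 in⁴
  top flange: d = 3.925 in → contributes +104.4 in⁴
Total I = 221.2 in⁴.
Extreme fibre distance c = 4.25 in; S = I/c = 52.05 in³.

S_x ≈ 52 in³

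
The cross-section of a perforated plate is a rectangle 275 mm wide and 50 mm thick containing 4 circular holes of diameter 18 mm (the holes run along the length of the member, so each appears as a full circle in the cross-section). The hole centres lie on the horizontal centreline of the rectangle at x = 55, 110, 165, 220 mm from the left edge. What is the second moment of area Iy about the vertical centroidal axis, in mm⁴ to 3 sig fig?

Iy ≈ 8.28 × 10⁷ mm⁴

Break the section into simple shapes (no overlaps), measuring from the bottom-left corner of the bounding box.
Plate: 275 × 50, A = 13 750 mm², x = 137.5 mm, Ī = 86 653 646 mm⁴.
Hole 1 (subtracted): ⌀18, A = 254.47 mm², x = 55 mm, Ī = 5 153 mm⁴.
Hole 2 (subtracted): ⌀18, A = 254.47 mm², x = 110 mm, Ī = 5 153 mm⁴.
Hole 3 (subtracted): ⌀18, A = 254.47 mm², x = 165 mm, Ī = 5 153 mm⁴.
Hole 4 (subtracted): ⌀18, A = 254.47 mm², x = 220 mm, Ī = 5 153 mm⁴.
By symmetry the centroid is at mid-width, x̄ = 137.5 mm.
Transfer each piece to the vertical centroidal axis using Ī + A·d² with d = x − 137.5:
  plate: d = 0 mm → contributes +86 653 646 mm⁴
  hole 1: d = -82.5 mm → contributes −1 737 133 mm⁴
  hole 2: d = -27.5 mm → contributes −197 595 mm⁴
  hole 3: d = 27.5 mm → contributes −197 595 mm⁴
  hole 4: d = 82.5 mm → contributes −1 737 133 mm⁴
Total I = 82 784 190 mm⁴.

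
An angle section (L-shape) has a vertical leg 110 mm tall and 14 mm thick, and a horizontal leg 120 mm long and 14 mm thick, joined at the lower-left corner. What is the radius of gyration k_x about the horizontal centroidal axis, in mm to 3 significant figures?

k_x ≈ 33.1 mm

Break the section into simple shapes (no overlaps), measuring from the bottom-left corner of the bounding box.
Vertical leg: 14 × 110, A = 1 540 mm², y = 55 mm, Ī = 1 552 833 mm⁴.
Horizontal leg (remainder): 106 × 14, A = 1 484 mm², y = 7 mm, Ī = 24 239 mm⁴.
Centroid: ȳ = ΣA·y / ΣA = 31.444 mm.
Transfer each piece to the horizontal centroidal axis using Ī + A·d² with d = y − 31.444:
  vertical leg: d = 23.556 mm → contributes +2 407 324 mm⁴
  horizontal leg (remainder): d = -24.444 mm → contributes +910 974 mm⁴
Total I = 3 318 299 mm⁴.
Radius of gyration: k = √(I/A) = √(3 318 299 / 3 024) = 33.126 mm.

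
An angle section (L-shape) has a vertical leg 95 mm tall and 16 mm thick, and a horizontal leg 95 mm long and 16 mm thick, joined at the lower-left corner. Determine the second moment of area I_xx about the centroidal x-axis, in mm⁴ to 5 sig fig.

Break the section into simple shapes (no overlaps), measuring from the bottom-left corner of the bounding box.
Vertical leg: 16 × 95, A = 1 520 mm², y = 47.5 mm, Ī = 1 143 167 mm⁴.
Horizontal leg (remainder): 79 × 16, A = 1 264 mm², y = 8 mm, Ī = 26965.33 mm⁴.
Centroid: ȳ = ΣA·y / ΣA = 29.56609 mm.
Transfer each piece to the centroidal x-axis using Ī + A·d² with d = y − 29.56609:
  vertical leg: d = 17.93391 mm → contributes +1 632 037 mm⁴
  horizontal leg (remainder): d = -21.56609 mm → contributes +614847.1 mm⁴
Total I = 2 246 884 mm⁴.

I_xx ≈ 2.2469 × 10⁶ mm⁴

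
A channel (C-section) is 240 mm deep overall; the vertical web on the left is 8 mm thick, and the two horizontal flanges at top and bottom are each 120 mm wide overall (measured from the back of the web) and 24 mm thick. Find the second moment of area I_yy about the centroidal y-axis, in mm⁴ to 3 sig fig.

Split into non-overlapping primitives; take the origin at the lower-left of the bounding box.
Web: 8 × 240, A = 1 920 mm², x = 4 mm, Ī = 10 240 mm⁴.
Top flange (beyond web): 112 × 24, A = 2 688 mm², x = 64 mm, Ī = 2 809 856 mm⁴.
Bottom flange (beyond web): 112 × 24, A = 2 688 mm², x = 64 mm, Ī = 2 809 856 mm⁴.
Centroid: x̄ = ΣA·x / ΣA = 48.211 mm.
Transfer each piece to the centroidal y-axis using Ī + A·d² with d = x − 48.211:
  web: d = -44.211 mm → contributes +3 763 016 mm⁴
  top flange (beyond web): d = 15.789 mm → contributes +3 479 995 mm⁴
  bottom flange (beyond web): d = 15.789 mm → contributes +3 479 995 mm⁴
Total I = 10 723 005 mm⁴.

I_yy ≈ 1.07 × 10⁷ mm⁴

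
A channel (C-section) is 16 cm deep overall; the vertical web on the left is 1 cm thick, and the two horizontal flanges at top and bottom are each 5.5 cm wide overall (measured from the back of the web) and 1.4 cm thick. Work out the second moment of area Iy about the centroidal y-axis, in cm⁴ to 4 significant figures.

Split into non-overlapping primitives; take the origin at the lower-left of the bounding box.
Web: 1 × 16, A = 16 cm², x = 0.5 cm, Ī = 1.33333 cm⁴.
Top flange (beyond web): 4.5 × 1.4, A = 6.3 cm², x = 3.25 cm, Ī = 10.6313 cm⁴.
Bottom flange (beyond web): 4.5 × 1.4, A = 6.3 cm², x = 3.25 cm, Ī = 10.6313 cm⁴.
Centroid: x̄ = ΣA·x / ΣA = 1.71154 cm.
Transfer each piece to the centroidal y-axis using Ī + A·d² with d = x − 1.71154:
  web: d = -1.21154 cm → contributes +24.8185 cm⁴
  top flange (beyond web): d = 1.53846 cm → contributes +25.5425 cm⁴
  bottom flange (beyond web): d = 1.53846 cm → contributes +25.5425 cm⁴
Total I = 75.9035 cm⁴.

Iy ≈ 75.90 cm⁴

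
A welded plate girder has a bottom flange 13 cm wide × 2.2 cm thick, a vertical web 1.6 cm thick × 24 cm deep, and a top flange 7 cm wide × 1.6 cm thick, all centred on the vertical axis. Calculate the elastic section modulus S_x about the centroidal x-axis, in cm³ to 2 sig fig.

Split into non-overlapping primitives; take the origin at the lower-left of the bounding box.
Bottom plate: 13 × 2.2, A = 28.6 cm², y = 1.1 cm, Ī = 11.54 cm⁴.
Web plate: 1.6 × 24, A = 38.4 cm², y = 14.2 cm, Ī = 1 843 cm⁴.
Top plate: 7 × 1.6, A = 11.2 cm², y = 27 cm, Ī = 2.389 cm⁴.
Centroid: ȳ = ΣA·y / ΣA = 11.24 cm.
Transfer each piece to the centroidal x-axis using Ī + A·d² with d = y − 11.24:
  bottom plate: d = -10.14 cm → contributes +2 953 cm⁴
  web plate: d = 2.958 cm → contributes +2 179 cm⁴
  top plate: d = 15.76 cm → contributes +2 783 cm⁴
Total I = 7 916 cm⁴.
Extreme fibre distance c = 16.56 cm; S = I/c = 478.1 cm³.

S_x ≈ 480 cm³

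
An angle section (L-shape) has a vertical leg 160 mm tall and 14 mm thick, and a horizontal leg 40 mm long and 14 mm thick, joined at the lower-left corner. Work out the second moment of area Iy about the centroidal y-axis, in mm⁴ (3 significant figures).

Iy ≈ 1.82 × 10⁵ mm⁴

Decompose the section into non-overlapping parts with the origin at the bottom-left of its bounding rectangle.
Vertical leg: 14 × 160, A = 2 240 mm², x = 7 mm, Ī = 36 587 mm⁴.
Horizontal leg (remainder): 26 × 14, A = 364 mm², x = 27 mm, Ī = 20 505 mm⁴.
Centroid: x̄ = ΣA·x / ΣA = 9.7957 mm.
Transfer each piece to the centroidal y-axis using Ī + A·d² with d = x − 9.7957:
  vertical leg: d = -2.7957 mm → contributes +54 094 mm⁴
  horizontal leg (remainder): d = 17.204 mm → contributes +128 245 mm⁴
Total I = 182 339 mm⁴.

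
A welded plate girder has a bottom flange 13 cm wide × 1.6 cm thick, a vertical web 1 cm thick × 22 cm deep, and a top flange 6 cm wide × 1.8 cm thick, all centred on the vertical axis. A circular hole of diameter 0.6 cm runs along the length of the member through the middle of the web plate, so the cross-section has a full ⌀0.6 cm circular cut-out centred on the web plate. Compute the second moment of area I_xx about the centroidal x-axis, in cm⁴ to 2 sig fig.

Treat the section as a set of non-overlapping primitives; coordinates are from the bounding-box lower-left.
Bottom plate: 13 × 1.6, A = 20.8 cm², y = 0.8 cm, Ī = 4.437 cm⁴.
Web plate: 1 × 22, A = 22 cm², y = 12.6 cm, Ī = 887.3 cm⁴.
Top plate: 6 × 1.8, A = 10.8 cm², y = 24.5 cm, Ī = 2.916 cm⁴.
Hole (subtracted): ⌀0.6, A = 0.2827 cm², y = 12.6 cm, Ī = 0.006362 cm⁴.
Centroid: ȳ = ΣA·y / ΣA = 10.41 cm.
Transfer each piece to the centroidal x-axis using Ī + A·d² with d = y − 10.41:
  bottom plate: d = -9.607 cm → contributes +1 924 cm⁴
  web plate: d = 2.193 cm → contributes +993.1 cm⁴
  top plate: d = 14.09 cm → contributes +2 148 cm⁴
  hole: d = 2.193 cm → contributes −1.366 cm⁴
Total I = 5 064 cm⁴.

I_xx ≈ 5100 cm⁴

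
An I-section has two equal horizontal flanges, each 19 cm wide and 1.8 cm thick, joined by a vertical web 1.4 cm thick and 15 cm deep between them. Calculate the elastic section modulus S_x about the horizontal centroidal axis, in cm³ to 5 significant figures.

S_x ≈ 563.28 cm³

Break the section into simple shapes (no overlaps), measuring from the bottom-left corner of the bounding box.
Bottom flange: 19 × 1.8, A = 34.2 cm², y = 0.9 cm, Ī = 9.234 cm⁴.
Web: 1.4 × 15, A = 21 cm², y = 9.3 cm, Ī = 393.75 cm⁴.
Top flange: 19 × 1.8, A = 34.2 cm², y = 17.7 cm, Ī = 9.234 cm⁴.
By symmetry the centroid is at mid-height, ȳ = 9.3 cm.
Transfer each piece to the horizontal centroidal axis using Ī + A·d² with d = y − 9.3:
  bottom flange: d = -8.4 cm → contributes +2422.386 cm⁴
  web: d = 0 cm → contributes +393.75 cm⁴
  top flange: d = 8.4 cm → contributes +2422.386 cm⁴
Total I = 5238.522 cm⁴.
Extreme fibre distance c = 9.3 cm; S = I/c = 563.2819 cm³.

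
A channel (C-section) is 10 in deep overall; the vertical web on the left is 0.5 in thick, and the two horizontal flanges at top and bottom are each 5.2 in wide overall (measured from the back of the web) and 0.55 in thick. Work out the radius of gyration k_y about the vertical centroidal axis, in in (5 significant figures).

k_y ≈ 1.6234 in

Decompose the section into non-overlapping parts with the origin at the bottom-left of its bounding rectangle.
Web: 0.5 × 10, A = 5 in², x = 0.25 in, Ī = 0.1041667 in⁴.
Top flange (beyond web): 4.7 × 0.55, A = 2.585 in², x = 2.85 in, Ī = 4.758554 in⁴.
Bottom flange (beyond web): 4.7 × 0.55, A = 2.585 in², x = 2.85 in, Ī = 4.758554 in⁴.
Centroid: x̄ = ΣA·x / ΣA = 1.571731 in.
Transfer each piece to the vertical centroidal axis using Ī + A·d² with d = x − 1.571731:
  web: d = -1.321731 in → contributes +8.839025 in⁴
  top flange (beyond web): d = 1.278269 in → contributes +8.982374 in⁴
  bottom flange (beyond web): d = 1.278269 in → contributes +8.982374 in⁴
Total I = 26.80377 in⁴.
Radius of gyration: k = √(I/A) = √(26.80377 / 10.17) = 1.623445 in.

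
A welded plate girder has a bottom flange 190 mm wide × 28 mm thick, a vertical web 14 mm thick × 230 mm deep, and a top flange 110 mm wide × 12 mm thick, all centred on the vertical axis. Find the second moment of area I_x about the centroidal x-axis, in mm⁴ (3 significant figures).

Decompose the section into non-overlapping parts with the origin at the bottom-left of its bounding rectangle.
Bottom plate: 190 × 28, A = 5 320 mm², y = 14 mm, Ī = 347 573 mm⁴.
Web plate: 14 × 230, A = 3 220 mm², y = 143 mm, Ī = 14 194 833 mm⁴.
Top plate: 110 × 12, A = 1 320 mm², y = 264 mm, Ī = 15 840 mm⁴.
Centroid: ȳ = ΣA·y / ΣA = 89.596 mm.
Transfer each piece to the centroidal x-axis using Ī + A·d² with d = y − 89.596:
  bottom plate: d = -75.596 mm → contributes +30 750 352 mm⁴
  web plate: d = 53.404 mm → contributes +23 378 112 mm⁴
  top plate: d = 174.4 mm → contributes +40 165 796 mm⁴
Total I = 94 294 260 mm⁴.

I_x ≈ 9.43 × 10⁷ mm⁴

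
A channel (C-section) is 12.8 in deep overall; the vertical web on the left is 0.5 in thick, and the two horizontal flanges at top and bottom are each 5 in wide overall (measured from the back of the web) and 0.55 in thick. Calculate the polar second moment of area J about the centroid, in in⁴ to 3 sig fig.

J ≈ 299 in⁴

Split into non-overlapping primitives; take the origin at the lower-left of the bounding box.
Web: 0.5 × 12.8, A = 6.4 in², y = 6.4 in, Ī = 87.381 in⁴.
Top flange (beyond web): 4.5 × 0.55, A = 2.475 in², y = 12.525 in, Ī = 0.062391 in⁴.
Bottom flange (beyond web): 4.5 × 0.55, A = 2.475 in², y = 0.275 in, Ī = 0.062391 in⁴.
By symmetry the centroid is at mid-height, ȳ = 6.4 in.
Transfer each piece to the centroidal x-axis using Ī + A·d² with d = y − 6.4:
  web: d = 0 in → contributes +87.381 in⁴
  top flange (beyond web): d = 6.125 in → contributes +92.914 in⁴
  bottom flange (beyond web): d = -6.125 in → contributes +92.914 in⁴
Total I = 273.21 in⁴.
For the y-axis: x̄ = 1.3403 in.
Repeating about the centroidal y-axis gives I_y = 25.931 in⁴.
Polar second moment: J = I_x + I_y = 299.14 in⁴.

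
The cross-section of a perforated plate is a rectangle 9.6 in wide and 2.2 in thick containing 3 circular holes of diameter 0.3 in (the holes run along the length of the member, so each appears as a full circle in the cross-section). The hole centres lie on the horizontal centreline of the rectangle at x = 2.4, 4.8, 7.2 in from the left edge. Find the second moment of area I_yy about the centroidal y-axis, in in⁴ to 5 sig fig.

I_yy ≈ 161.39 in⁴

Break the section into simple shapes (no overlaps), measuring from the bottom-left corner of the bounding box.
Plate: 9.6 × 2.2, A = 21.12 in², x = 4.8 in, Ī = 162.2016 in⁴.
Hole 1 (subtracted): ⌀0.3, A = 0.07068583 in², x = 2.4 in, Ī = 0.0003976078 in⁴.
Hole 2 (subtracted): ⌀0.3, A = 0.07068583 in², x = 4.8 in, Ī = 0.0003976078 in⁴.
Hole 3 (subtracted): ⌀0.3, A = 0.07068583 in², x = 7.2 in, Ī = 0.0003976078 in⁴.
By symmetry the centroid is at mid-width, x̄ = 4.8 in.
Transfer each piece to the centroidal y-axis using Ī + A·d² with d = x − 4.8:
  plate: d = 0 in → contributes +162.2016 in⁴
  hole 1: d = -2.4 in → contributes −0.407548 in⁴
  hole 2: d = 0 in → contributes −0.0003976078 in⁴
  hole 3: d = 2.4 in → contributes −0.407548 in⁴
Total I = 161.3861 in⁴.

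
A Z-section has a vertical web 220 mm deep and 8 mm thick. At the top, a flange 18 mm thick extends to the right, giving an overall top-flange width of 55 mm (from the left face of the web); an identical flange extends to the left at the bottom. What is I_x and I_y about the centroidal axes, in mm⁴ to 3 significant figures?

Decompose the section into non-overlapping parts with the origin at the bottom-left of its bounding rectangle.
Web: 8 × 220, A = 1 760 mm², y = 110 mm, Ī = 7 098 667 mm⁴.
Top flange (beyond web): 47 × 18, A = 846 mm², y = 211 mm, Ī = 22 842 mm⁴.
Bottom flange (beyond web): 47 × 18, A = 846 mm², y = 9 mm, Ī = 22 842 mm⁴.
Centroid: ȳ = ΣA·y / ΣA = 110 mm.
Transfer each piece to the centroidal x-axis using Ī + A·d² with d = y − 110:
  web: d = 0 mm → contributes +7 098 667 mm⁴
  top flange (beyond web): d = 101 mm → contributes +8 652 888 mm⁴
  bottom flange (beyond web): d = -101 mm → contributes +8 652 888 mm⁴
Total I = 24 404 443 mm⁴.
For the y-axis: x̄ = 51 mm.
Repeating about the centroidal y-axis gives I_y = 1 600 431 mm⁴.

I_x ≈ 2.44 × 10⁷ mm⁴, I_y ≈ 1.60 × 10⁶ mm⁴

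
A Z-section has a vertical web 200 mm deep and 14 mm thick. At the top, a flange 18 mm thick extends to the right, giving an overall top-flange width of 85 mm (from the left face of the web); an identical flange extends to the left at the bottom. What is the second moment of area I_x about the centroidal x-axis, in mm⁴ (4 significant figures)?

Break the section into simple shapes (no overlaps), measuring from the bottom-left corner of the bounding box.
Web: 14 × 200, A = 2 800 mm², y = 100 mm, Ī = 9 333 333 mm⁴.
Top flange (beyond web): 71 × 18, A = 1 278 mm², y = 191 mm, Ī = 34 506 mm⁴.
Bottom flange (beyond web): 71 × 18, A = 1 278 mm², y = 9 mm, Ī = 34 506 mm⁴.
Centroid: ȳ = ΣA·y / ΣA = 100 mm.
Transfer each piece to the centroidal x-axis using Ī + A·d² with d = y − 100:
  web: d = 0 mm → contributes +9 333 333 mm⁴
  top flange (beyond web): d = 91 mm → contributes +10 617 624 mm⁴
  bottom flange (beyond web): d = -91 mm → contributes +10 617 624 mm⁴
Total I = 30 568 581 mm⁴.

I_x ≈ 3.057 × 10⁷ mm⁴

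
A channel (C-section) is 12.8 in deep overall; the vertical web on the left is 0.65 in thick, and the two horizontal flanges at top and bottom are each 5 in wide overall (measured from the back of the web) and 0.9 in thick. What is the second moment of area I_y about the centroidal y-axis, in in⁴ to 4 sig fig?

I_y ≈ 37.85 in⁴

Break the section into simple shapes (no overlaps), measuring from the bottom-left corner of the bounding box.
Web: 0.65 × 12.8, A = 8.32 in², x = 0.325 in, Ī = 0.292933 in⁴.
Top flange (beyond web): 4.35 × 0.9, A = 3.915 in², x = 2.825 in, Ī = 6.17347 in⁴.
Bottom flange (beyond web): 4.35 × 0.9, A = 3.915 in², x = 2.825 in, Ī = 6.17347 in⁴.
Centroid: x̄ = ΣA·x / ΣA = 1.53707 in.
Transfer each piece to the centroidal y-axis using Ī + A·d² with d = x − 1.53707:
  web: d = -1.21207 in → contributes +12.516 in⁴
  top flange (beyond web): d = 1.28793 in → contributes +12.6675 in⁴
  bottom flange (beyond web): d = 1.28793 in → contributes +12.6675 in⁴
Total I = 37.851 in⁴.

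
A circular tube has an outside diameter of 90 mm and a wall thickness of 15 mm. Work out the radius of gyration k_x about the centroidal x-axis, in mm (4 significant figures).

k_x ≈ 27.04 mm

Treat the section as a set of non-overlapping primitives; coordinates are from the bounding-box lower-left.
Outer circle: ⌀90, A = 6361.73 mm², y = 45 mm, Ī = 3 220 623 mm⁴.
Bore (subtracted): ⌀60, A = 2827.43 mm², y = 45 mm, Ī = 636 173 mm⁴.
By symmetry the centroid is at mid-height, ȳ = 45 mm.
All pieces are centred on the centroidal x-axis, so I = ΣĪ (holes subtracted) = 2 584 451 mm⁴.
Radius of gyration: k = √(I/A) = √(2 584 451 / 3534.29) = 27.0416 mm.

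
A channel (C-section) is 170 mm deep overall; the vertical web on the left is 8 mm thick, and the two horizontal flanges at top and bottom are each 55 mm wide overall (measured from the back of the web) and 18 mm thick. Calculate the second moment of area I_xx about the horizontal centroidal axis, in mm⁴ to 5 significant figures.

Treat the section as a set of non-overlapping primitives; coordinates are from the bounding-box lower-left.
Web: 8 × 170, A = 1 360 mm², y = 85 mm, Ī = 3 275 333 mm⁴.
Top flange (beyond web): 47 × 18, A = 846 mm², y = 161 mm, Ī = 22 842 mm⁴.
Bottom flange (beyond web): 47 × 18, A = 846 mm², y = 9 mm, Ī = 22 842 mm⁴.
By symmetry the centroid is at mid-height, ȳ = 85 mm.
Transfer each piece to the horizontal centroidal axis using Ī + A·d² with d = y − 85:
  web: d = 0 mm → contributes +3 275 333 mm⁴
  top flange (beyond web): d = 76 mm → contributes +4 909 338 mm⁴
  bottom flange (beyond web): d = -76 mm → contributes +4 909 338 mm⁴
Total I = 13 094 009 mm⁴.

I_xx ≈ 1.3094 × 10⁷ mm⁴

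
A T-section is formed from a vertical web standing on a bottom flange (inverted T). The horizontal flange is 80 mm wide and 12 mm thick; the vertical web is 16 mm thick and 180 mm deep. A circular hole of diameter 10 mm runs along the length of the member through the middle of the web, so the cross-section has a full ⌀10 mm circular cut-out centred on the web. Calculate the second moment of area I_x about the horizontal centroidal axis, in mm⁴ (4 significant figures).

I_x ≈ 1.438 × 10⁷ mm⁴

Break the section into simple shapes (no overlaps), measuring from the bottom-left corner of the bounding box.
Flange: 80 × 12, A = 960 mm², y = 6 mm, Ī = 11 520 mm⁴.
Web: 16 × 180, A = 2 880 mm², y = 102 mm, Ī = 7 776 000 mm⁴.
Hole (subtracted): ⌀10, A = 78.5398 mm², y = 102 mm, Ī = 490.874 mm⁴.
Centroid: ȳ = ΣA·y / ΣA = 77.4989 mm.
Transfer each piece to the horizontal centroidal axis using Ī + A·d² with d = y − 77.4989:
  flange: d = -71.4989 mm → contributes +4 919 126 mm⁴
  web: d = 24.5011 mm → contributes +9 504 879 mm⁴
  hole: d = 24.5011 mm → contributes −47638.7 mm⁴
Total I = 14 376 366 mm⁴.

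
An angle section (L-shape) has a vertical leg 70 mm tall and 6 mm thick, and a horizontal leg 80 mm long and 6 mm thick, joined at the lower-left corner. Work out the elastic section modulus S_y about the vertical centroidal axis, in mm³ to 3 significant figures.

Decompose the section into non-overlapping parts with the origin at the bottom-left of its bounding rectangle.
Vertical leg: 6 × 70, A = 420 mm², x = 3 mm, Ī = 1 260 mm⁴.
Horizontal leg (remainder): 74 × 6, A = 444 mm², x = 43 mm, Ī = 202 612 mm⁴.
Centroid: x̄ = ΣA·x / ΣA = 23.556 mm.
Transfer each piece to the vertical centroidal axis using Ī + A·d² with d = x − 23.556:
  vertical leg: d = -20.556 mm → contributes +178 723 mm⁴
  horizontal leg (remainder): d = 19.444 mm → contributes +370 482 mm⁴
Total I = 549 205 mm⁴.
Extreme fibre distance c = 56.444 mm; S = I/c = 9 730 mm³.

S_y ≈ 9730 mm³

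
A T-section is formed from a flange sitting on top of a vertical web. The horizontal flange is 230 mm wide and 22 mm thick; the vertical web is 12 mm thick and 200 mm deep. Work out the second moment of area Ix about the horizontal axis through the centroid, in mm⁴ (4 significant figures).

Ix ≈ 2.826 × 10⁷ mm⁴

Treat the section as a set of non-overlapping primitives; coordinates are from the bounding-box lower-left.
Flange: 230 × 22, A = 5 060 mm², y = 211 mm, Ī = 204 087 mm⁴.
Web: 12 × 200, A = 2 400 mm², y = 100 mm, Ī = 8 000 000 mm⁴.
Centroid: ȳ = ΣA·y / ΣA = 175.29 mm.
Transfer each piece to the horizontal axis through the centroid using Ī + A·d² with d = y − 175.29:
  flange: d = 35.7105 mm → contributes +6 656 784 mm⁴
  web: d = -75.2895 mm → contributes +21 604 437 mm⁴
Total I = 28 261 221 mm⁴.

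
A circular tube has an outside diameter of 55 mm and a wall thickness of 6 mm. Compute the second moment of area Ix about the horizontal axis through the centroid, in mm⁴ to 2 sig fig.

Split into non-overlapping primitives; take the origin at the lower-left of the bounding box.
Outer circle: ⌀55, A = 2 376 mm², y = 27.5 mm, Ī = 449 180 mm⁴.
Bore (subtracted): ⌀43, A = 1 452 mm², y = 27.5 mm, Ī = 167 820 mm⁴.
By symmetry the centroid is at mid-height, ȳ = 27.5 mm.
All pieces are centred on the horizontal axis through the centroid, so I = ΣĪ (holes subtracted) = 281 360 mm⁴.

Ix ≈ 2.8 × 10⁵ mm⁴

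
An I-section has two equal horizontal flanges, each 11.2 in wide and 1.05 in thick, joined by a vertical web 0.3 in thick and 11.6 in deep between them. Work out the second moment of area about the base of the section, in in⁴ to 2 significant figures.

Split into non-overlapping primitives; take the origin at the lower-left of the bounding box.
Bottom flange: 11.2 × 1.05, A = 11.76 in², y = 0.525 in, Ī = 1.08 in⁴.
Web: 0.3 × 11.6, A = 3.48 in², y = 6.85 in, Ī = 39.02 in⁴.
Top flange: 11.2 × 1.05, A = 11.76 in², y = 13.18 in, Ī = 1.08 in⁴.
Transfer each piece to the base of the section using Ī + A·d² with d = y − 0:
  bottom flange: d = 0.525 in → contributes +4.322 in⁴
  web: d = 6.85 in → contributes +202.3 in⁴
  top flange: d = 13.18 in → contributes +2 042 in⁴
Total I = 2 249 in⁴.

I_base ≈ 2200 in⁴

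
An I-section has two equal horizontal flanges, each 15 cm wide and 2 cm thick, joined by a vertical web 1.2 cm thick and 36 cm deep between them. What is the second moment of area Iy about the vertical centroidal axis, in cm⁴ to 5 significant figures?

Split into non-overlapping primitives; take the origin at the lower-left of the bounding box.
Bottom flange: 15 × 2, A = 30 cm², x = 7.5 cm, Ī = 562.5 cm⁴.
Web: 1.2 × 36, A = 43.2 cm², x = 7.5 cm, Ī = 5.184 cm⁴.
Top flange: 15 × 2, A = 30 cm², x = 7.5 cm, Ī = 562.5 cm⁴.
By symmetry the centroid is at mid-width, x̄ = 7.5 cm.
All pieces are centred on the vertical centroidal axis, so I = ΣĪ = 1130.184 cm⁴.

Iy ≈ 1130.2 cm⁴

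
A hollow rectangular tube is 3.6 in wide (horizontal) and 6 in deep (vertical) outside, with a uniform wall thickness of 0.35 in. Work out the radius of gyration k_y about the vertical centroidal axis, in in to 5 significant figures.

k_y ≈ 1.4197 in

Split into non-overlapping primitives; take the origin at the lower-left of the bounding box.
Outer rectangle: 3.6 × 6, A = 21.6 in², x = 1.8 in, Ī = 23.328 in⁴.
Inner void (subtracted): 2.9 × 5.3, A = 15.37 in², x = 1.8 in, Ī = 10.77181 in⁴.
By symmetry the centroid is at mid-width, x̄ = 1.8 in.
All pieces are centred on the vertical centroidal axis, so I = ΣĪ (holes subtracted) = 12.55619 in⁴.
Radius of gyration: k = √(I/A) = √(12.55619 / 6.23) = 1.419662 in.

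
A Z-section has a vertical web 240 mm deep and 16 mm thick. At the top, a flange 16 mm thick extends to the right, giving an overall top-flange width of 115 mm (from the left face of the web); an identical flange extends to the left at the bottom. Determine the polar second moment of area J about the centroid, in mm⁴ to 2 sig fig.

J ≈ 7.1 × 10⁷ mm⁴

Split into non-overlapping primitives; take the origin at the lower-left of the bounding box.
Web: 16 × 240, A = 3 840 mm², y = 120 mm, Ī = 18 432 000 mm⁴.
Top flange (beyond web): 99 × 16, A = 1 584 mm², y = 232 mm, Ī = 33 792 mm⁴.
Bottom flange (beyond web): 99 × 16, A = 1 584 mm², y = 8 mm, Ī = 33 792 mm⁴.
Centroid: ȳ = ΣA·y / ΣA = 120 mm.
Transfer each piece to the centroidal x-axis using Ī + A·d² with d = y − 120:
  web: d = 0 mm → contributes +18 432 000 mm⁴
  top flange (beyond web): d = 112 mm → contributes +19 903 488 mm⁴
  bottom flange (beyond web): d = -112 mm → contributes +19 903 488 mm⁴
Total I = 58 238 976 mm⁴.
For the y-axis: x̄ = 107 mm.
Repeating about the centroidal y-axis gives I_y = 13 143 584 mm⁴.
Polar second moment: J = I_x + I_y = 71 382 560 mm⁴.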